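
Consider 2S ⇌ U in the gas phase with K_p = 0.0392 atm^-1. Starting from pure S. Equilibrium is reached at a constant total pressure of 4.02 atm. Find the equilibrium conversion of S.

Take 1 mol S as basis and let X be its fractional conversion, so ξ = 0.5X.
Mole table: n_S = 1 − X; n_U = 0.5X.
Total moles n_T = 1 − 0.5X.
Mole fractions y_i = n_i/n_T; K_p = p_U / (p_S^2) with p_i = y_i·P.
Substituting and setting equal to 0.0392 atm^-1 gives a polynomial in X; the root in (0,1) is X = 0.217.

X = 0.217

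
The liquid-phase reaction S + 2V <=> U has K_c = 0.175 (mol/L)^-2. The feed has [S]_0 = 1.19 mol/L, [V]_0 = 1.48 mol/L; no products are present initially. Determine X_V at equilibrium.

X = 0.272

Let X = conversion of V; extent ξ = 1.48X/2 mol/L.
Concentrations: [S] = 1.19 − 0.74X; [V] = 1.48 − 1.48X; [U] = 0.74X.
K_c = [U] / ([S] [V]^2).
This equals 0.175 at X = 0.272 (the root in 0 < X < 1).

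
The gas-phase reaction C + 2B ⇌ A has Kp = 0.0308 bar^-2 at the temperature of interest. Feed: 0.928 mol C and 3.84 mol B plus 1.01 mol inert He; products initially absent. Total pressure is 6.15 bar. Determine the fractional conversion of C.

Let X = conversion of C (basis 0.928 mol C); extent of reaction ξ = 0.928X.
Mole table: n_C = 0.928 − 0.928X; n_B = 3.84 − 1.86X; n_A = 0.928X; n_I = 1.01 (inert).
Total moles n_T = 5.78 − 1.86X.
With p_i = (n_i/n_T)P, Kp = p_A / (p_C p_B^2).
Equating to 0.0308 bar^-2 and solving on 0 < X < 1: X = 0.314.

X = 0.314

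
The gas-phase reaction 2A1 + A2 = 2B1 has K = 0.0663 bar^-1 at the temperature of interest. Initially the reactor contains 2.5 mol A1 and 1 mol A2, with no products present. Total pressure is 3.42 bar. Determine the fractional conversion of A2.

Take 1 mol A2 as basis and let X be its fractional conversion, so ξ = X.
At extent ξ: n_A1 = 2.5 − 2X; n_A2 = 1 − X; n_B1 = 2X.
n_T = Σnᵢ = 3.5 − X.
Mole fractions y_i = n_i/n_T; K = p_B1^2 / (p_A1^2 p_A2) with p_i = y_i·P.
Substituting and setting equal to 0.0663 bar^-1 gives a polynomial in X; the root in (0,1) is X = 0.234.

X = 0.234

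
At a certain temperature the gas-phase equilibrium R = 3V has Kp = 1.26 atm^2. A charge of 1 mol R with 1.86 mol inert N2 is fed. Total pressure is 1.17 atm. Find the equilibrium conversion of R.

Let X = conversion of R (basis 1 mol R); extent of reaction ξ = X.
Mole table: n_R = 1 − X; n_V = 3X; n_I = 1.86 (inert).
n_T = Σnᵢ = 2.86 + 2X.
y_i = n_i/n_T, p_i = y_i·P. Kp = p_V^3 / (p_R).
Substituting and setting equal to 1.26 atm^2 gives a polynomial in X; the root in (0,1) is X = 0.606.

X = 0.606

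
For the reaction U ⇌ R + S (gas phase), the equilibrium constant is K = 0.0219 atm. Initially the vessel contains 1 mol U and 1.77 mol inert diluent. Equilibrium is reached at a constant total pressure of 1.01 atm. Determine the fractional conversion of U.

Take 1 mol U as basis and let X be its fractional conversion, so ξ = X.
At extent ξ: n_U = 1 − X; n_R = X; n_S = X; n_I = 1.77 (inert).
Total moles n_T = 2.77 + X.
With p_i = (n_i/n_T)P, K = p_R p_S / (p_U).
Setting this equal to 0.0219 atm and taking the physical root (0 < X < 1) gives X = 0.224.

X = 0.224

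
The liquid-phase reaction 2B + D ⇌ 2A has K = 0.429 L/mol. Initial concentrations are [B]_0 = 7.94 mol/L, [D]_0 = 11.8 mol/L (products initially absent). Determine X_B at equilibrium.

X = 0.665

Let X = conversion of B; extent ξ = 7.94X/2 mol/L.
Concentrations: [B] = 7.94 − 7.94X; [D] = 11.8 − 3.97X; [A] = 7.94X.
K = [A]^2 / ([B]^2 [D]).
Solving K = 0.429 for X ∈ (0,1): X = 0.665.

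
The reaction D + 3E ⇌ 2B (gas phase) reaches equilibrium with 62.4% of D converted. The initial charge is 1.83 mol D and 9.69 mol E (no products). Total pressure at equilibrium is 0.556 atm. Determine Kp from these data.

Kp = 8.51 atm^-2

Take 1.83 mol D as basis and let X be its fractional conversion, so ξ = 1.83X.
Mole table: n_D = 1.83 − 1.83X; n_E = 9.69 − 5.49X; n_B = 3.66X.
Summing: n_T = 11.5 − 3.66X.
At X = 0.624: n_D = 0.688, n_E = 6.26, n_B = 2.28, n_T = 9.24.
p_i = (n_i/n_T)·P. Kp = p_B^2 / (p_D p_E^3) = 8.51 atm^-2.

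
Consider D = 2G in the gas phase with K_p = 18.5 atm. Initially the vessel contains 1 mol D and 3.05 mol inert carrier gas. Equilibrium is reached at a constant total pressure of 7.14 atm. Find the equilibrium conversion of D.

Basis: 1 mol D initially; let X = conversion of D. Extent ξ = X.
At extent ξ: n_D = 1 − X; n_G = 2X; n_I = 3.05 (inert).
Summing: n_T = 4.05 + X.
With p_i = (n_i/n_T)P, K_p = p_G^2 / (p_D).
This yields a degree-2 equation in X; solving on (0,1), X = 0.797.

X = 0.797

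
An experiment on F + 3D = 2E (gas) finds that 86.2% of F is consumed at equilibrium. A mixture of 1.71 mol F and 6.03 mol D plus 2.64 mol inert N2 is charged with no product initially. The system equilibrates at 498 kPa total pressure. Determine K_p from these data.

Take 1.71 mol F as basis and let X be its fractional conversion, so ξ = 1.71X.
Moles: n_F = 1.71 − 1.71X; n_D = 6.03 − 5.13X; n_E = 3.42X; n_I = 2.64 (inert).
Total moles n_T = 10.4 − 3.42X.
At X = 0.862: n_F = 0.236, n_D = 1.61, n_E = 2.95, n_T = 7.43.
p_i = (n_i/n_T)·P. K_p = p_E^2 / (p_F p_D^3) = 0.00197 kPa^-2.

K_p = 0.00197 kPa^-2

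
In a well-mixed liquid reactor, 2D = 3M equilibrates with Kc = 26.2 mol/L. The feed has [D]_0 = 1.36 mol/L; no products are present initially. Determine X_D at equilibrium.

Let X = conversion of D; extent ξ = 1.36X/2 mol/L.
Concentrations: [D] = 1.36 − 1.36X; [M] = 2.04X.
Kc = [M]^3 / ([D]^2).
Equating to 26.2 mol/L: the physical root is X = 0.736.

X = 0.736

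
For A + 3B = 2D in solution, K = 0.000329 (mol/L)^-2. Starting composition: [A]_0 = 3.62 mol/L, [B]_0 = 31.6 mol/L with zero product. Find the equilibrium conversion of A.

Let X = conversion of A; extent ξ = 3.62·X mol/L.
Concentrations: [A] = 3.62 − 3.62X; [B] = 31.6 − 10.9X; [D] = 7.24X.
K = [D]^2 / ([A] [B]^3).
Equating to 0.000329 (mol/L)^-2: the physical root is X = 0.472.

X = 0.472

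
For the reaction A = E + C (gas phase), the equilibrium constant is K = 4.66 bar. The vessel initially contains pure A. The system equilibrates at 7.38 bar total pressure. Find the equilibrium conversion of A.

X = 0.622

Let X = conversion of A (basis 1 mol A); extent of reaction ξ = X.
Species balance: n_A = 1 − X; n_E = X; n_C = X.
Total moles n_T = 1 + X.
Mole fractions y_i = n_i/n_T; K = p_E p_C / (p_A) with p_i = y_i·P.
Equating to 4.66 bar and solving on 0 < X < 1: X = 0.622.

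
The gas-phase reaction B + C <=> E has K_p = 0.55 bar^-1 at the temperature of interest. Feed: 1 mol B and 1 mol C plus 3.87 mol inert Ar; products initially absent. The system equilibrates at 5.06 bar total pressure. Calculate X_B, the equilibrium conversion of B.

Basis: 1 mol B initially; let X = conversion of B. Extent ξ = X.
At extent ξ: n_B = 1 − X; n_C = 1 − X; n_E = X; n_I = 3.87 (inert).
Total moles n_T = 5.87 − X.
y_i = n_i/n_T, p_i = y_i·P. K_p = p_E / (p_B p_C).
Substituting and setting equal to 0.55 bar^-1 gives a polynomial in X; the root in (0,1) is X = 0.267.

X = 0.267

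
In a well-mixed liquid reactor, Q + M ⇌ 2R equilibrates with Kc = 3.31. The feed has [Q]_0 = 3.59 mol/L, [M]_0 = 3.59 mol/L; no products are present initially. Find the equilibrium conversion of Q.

X = 0.476

Let X = conversion of Q; extent ξ = 3.59·X mol/L.
Concentrations: [Q] = 3.59 − 3.59X; [M] = 3.59 − 3.59X; [R] = 7.18X.
Kc = [R]^2 / ([Q] [M]).
Equating to 3.31: the physical root is X = 0.476.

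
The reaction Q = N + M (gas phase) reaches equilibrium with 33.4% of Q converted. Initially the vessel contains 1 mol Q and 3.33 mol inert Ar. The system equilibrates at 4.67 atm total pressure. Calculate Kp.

Take 1 mol Q as basis and let X be its fractional conversion, so ξ = X.
Mole table: n_Q = 1 − X; n_N = X; n_M = X; n_I = 3.33 (inert).
n_T = Σnᵢ = 4.33 + X.
At X = 0.334: n_Q = 0.666, n_N = 0.334, n_M = 0.334, n_T = 4.66.
p_i = (n_i/n_T)·P. Kp = p_N p_M / (p_Q) = 0.168 atm.

Kp = 0.168 atm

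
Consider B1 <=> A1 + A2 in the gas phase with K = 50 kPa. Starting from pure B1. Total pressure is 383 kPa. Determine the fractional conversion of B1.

Take 1 mol B1 as basis and let X be its fractional conversion, so ξ = X.
Moles: n_B1 = 1 − X; n_A1 = X; n_A2 = X.
n_T = Σnᵢ = 1 + X.
Mole fractions y_i = n_i/n_T; K = p_A1 p_A2 / (p_B1) with p_i = y_i·P.
Equating to 50 kPa and solving on 0 < X < 1: X = 0.340.

X = 0.340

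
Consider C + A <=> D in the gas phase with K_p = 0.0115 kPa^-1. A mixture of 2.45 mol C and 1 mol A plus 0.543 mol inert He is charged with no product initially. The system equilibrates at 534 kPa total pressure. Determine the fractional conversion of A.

X = 0.762

Let X = conversion of A (basis 1 mol A); extent of reaction ξ = X.
At extent ξ: n_C = 2.45 − X; n_A = 1 − X; n_D = X; n_I = 0.543 (inert).
Total moles n_T = 3.99 − X.
With p_i = (n_i/n_T)P, K_p = p_D / (p_C p_A).
Setting this equal to 0.0115 kPa^-1 and taking the physical root (0 < X < 1) gives X = 0.762.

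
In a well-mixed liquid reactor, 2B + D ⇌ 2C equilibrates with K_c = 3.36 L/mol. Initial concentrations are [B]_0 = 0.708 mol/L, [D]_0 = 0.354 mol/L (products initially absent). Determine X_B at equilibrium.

X = 0.448

Let X = conversion of B; extent ξ = 0.708X/2 mol/L.
Concentrations: [B] = 0.708 − 0.708X; [D] = 0.354 − 0.354X; [C] = 0.708X.
K_c = [C]^2 / ([B]^2 [D]).
Setting equal to 3.36 and solving for X on (0,1) gives X = 0.448.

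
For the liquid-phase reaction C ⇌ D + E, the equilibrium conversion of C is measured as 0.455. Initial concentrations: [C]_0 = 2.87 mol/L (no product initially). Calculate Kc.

Kc = 1.09 mol/L

Let X = conversion of C.
Concentrations: [C] = 2.87 − 2.87X; [D] = 2.87X; [E] = 2.87X.
At X = 0.455: [C] = 1.56, [D] = 1.31, [E] = 1.31.
Kc = [D] [E] / ([C]) = 1.09 mol/L.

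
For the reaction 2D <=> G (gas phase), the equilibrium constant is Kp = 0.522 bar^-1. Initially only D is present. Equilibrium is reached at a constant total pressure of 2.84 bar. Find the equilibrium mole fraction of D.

Let X = conversion of D (basis 1 mol D); extent of reaction ξ = 0.5X.
Species balance: n_D = 1 − X; n_G = 0.5X.
Total moles n_T = 1 − 0.5X.
Mole fractions y_i = n_i/n_T; Kp = p_G / (p_D^2) with p_i = y_i·P.
Setting this equal to 0.522 bar^-1 and taking the physical root (0 < X < 1) gives X = 0.620.
Then n_D = 0.38, n_T = 0.69, so y_D = 0.551.

y_D = 0.551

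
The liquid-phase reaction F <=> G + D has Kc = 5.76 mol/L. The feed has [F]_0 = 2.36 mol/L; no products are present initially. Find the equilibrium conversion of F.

X = 0.762

Let X = conversion of F; extent ξ = 2.36·X mol/L.
Concentrations: [F] = 2.36 − 2.36X; [G] = 2.36X; [D] = 2.36X.
Kc = [G] [D] / ([F]).
Equating to 5.76 mol/L: the physical root is X = 0.762.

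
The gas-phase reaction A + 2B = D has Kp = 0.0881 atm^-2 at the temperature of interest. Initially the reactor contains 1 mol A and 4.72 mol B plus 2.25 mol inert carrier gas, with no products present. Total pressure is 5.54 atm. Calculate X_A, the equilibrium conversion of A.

Take 1 mol A as basis and let X be its fractional conversion, so ξ = X.
At extent ξ: n_A = 1 − X; n_B = 4.72 − 2X; n_D = X; n_I = 2.25 (inert).
Total moles n_T = 7.97 − 2X.
Mole fractions y_i = n_i/n_T; Kp = p_D / (p_A p_B^2) with p_i = y_i·P.
Substituting and setting equal to 0.0881 atm^-2 gives a polynomial in X; the root in (0,1) is X = 0.442.

X = 0.442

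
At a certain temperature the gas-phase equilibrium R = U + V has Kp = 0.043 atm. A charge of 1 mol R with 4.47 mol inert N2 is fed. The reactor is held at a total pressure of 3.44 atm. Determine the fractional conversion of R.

Let X = conversion of R (basis 1 mol R); extent of reaction ξ = X.
At extent ξ: n_R = 1 − X; n_U = X; n_V = X; n_I = 4.47 (inert).
Summing: n_T = 5.47 + X.
Mole fractions y_i = n_i/n_T; Kp = p_U p_V / (p_R) with p_i = y_i·P.
Substituting and setting equal to 0.043 atm gives a polynomial in X; the root in (0,1) is X = 0.234.

X = 0.234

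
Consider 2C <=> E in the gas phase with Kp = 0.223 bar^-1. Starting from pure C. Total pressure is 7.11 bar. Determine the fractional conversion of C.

Let X = conversion of C (basis 1 mol C); extent of reaction ξ = 0.5X.
Species balance: n_C = 1 − X; n_E = 0.5X.
Total moles n_T = 1 − 0.5X.
Mole fractions y_i = n_i/n_T; Kp = p_E / (p_C^2) with p_i = y_i·P.
This yields a degree-2 equation in X; solving on (0,1), X = 0.631.

X = 0.631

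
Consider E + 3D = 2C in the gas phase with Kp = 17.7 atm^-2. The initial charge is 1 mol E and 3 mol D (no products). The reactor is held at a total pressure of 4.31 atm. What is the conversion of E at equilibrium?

X = 0.798

Basis: 1 mol E initially; let X = conversion of E. Extent ξ = X.
Mole table: n_E = 1 − X; n_D = 3 − 3X; n_C = 2X.
Total moles n_T = 4 − 2X.
With p_i = (n_i/n_T)P, Kp = p_C^2 / (p_E p_D^3).
Equating to 17.7 atm^-2 and solving on 0 < X < 1: X = 0.798.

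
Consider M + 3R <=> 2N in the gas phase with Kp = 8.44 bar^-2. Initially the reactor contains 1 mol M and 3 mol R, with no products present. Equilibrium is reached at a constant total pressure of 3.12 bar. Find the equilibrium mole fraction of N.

y_N = 0.563

Basis: 1 mol M initially; let X = conversion of M. Extent ξ = X.
At extent ξ: n_M = 1 − X; n_R = 3 − 3X; n_N = 2X.
Summing: n_T = 4 − 2X.
y_i = n_i/n_T, p_i = y_i·P. Kp = p_N^2 / (p_M p_R^3).
Setting this equal to 8.44 bar^-2 and taking the physical root (0 < X < 1) gives X = 0.720.
Then n_N = 1.44, n_T = 2.56, so y_N = 0.563.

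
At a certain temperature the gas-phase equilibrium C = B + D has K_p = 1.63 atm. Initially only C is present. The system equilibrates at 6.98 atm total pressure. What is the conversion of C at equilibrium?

X = 0.435

Basis: 1 mol C initially; let X = conversion of C. Extent ξ = X.
Species balance: n_C = 1 − X; n_B = X; n_D = X.
Summing: n_T = 1 + X.
y_i = n_i/n_T, p_i = y_i·P. K_p = p_B p_D / (p_C).
Substituting and setting equal to 1.63 atm gives a polynomial in X; the root in (0,1) is X = 0.435.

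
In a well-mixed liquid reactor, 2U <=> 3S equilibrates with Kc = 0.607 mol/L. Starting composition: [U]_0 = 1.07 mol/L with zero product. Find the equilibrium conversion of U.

Let X = conversion of U; extent ξ = 1.07X/2 mol/L.
Concentrations: [U] = 1.07 − 1.07X; [S] = 1.6X.
Kc = [S]^3 / ([U]^2).
Equating to 0.607 mol/L: the physical root is X = 0.395.

X = 0.395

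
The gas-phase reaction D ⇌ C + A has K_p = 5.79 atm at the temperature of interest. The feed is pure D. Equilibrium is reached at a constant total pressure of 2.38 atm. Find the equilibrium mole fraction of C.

y_C = 0.457

Basis: 1 mol D initially; let X = conversion of D. Extent ξ = X.
Moles: n_D = 1 − X; n_C = X; n_A = X.
n_T = Σnᵢ = 1 + X.
y_i = n_i/n_T, p_i = y_i·P. K_p = p_C p_A / (p_D).
Setting this equal to 5.79 atm and taking the physical root (0 < X < 1) gives X = 0.842.
Then n_C = 0.842, n_T = 1.84, so y_C = 0.457.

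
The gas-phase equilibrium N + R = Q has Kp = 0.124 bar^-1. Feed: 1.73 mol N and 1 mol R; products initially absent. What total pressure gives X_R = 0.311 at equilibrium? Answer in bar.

Take 1 mol R as basis and let X be its fractional conversion, so ξ = X.
Species balance: n_N = 1.73 − X; n_R = 1 − X; n_Q = X.
Total moles n_T = 2.73 − X.
Kp = p_Q / (p_N p_R) with p_i = (n_i/n_T)·P.
At X = 0.311: the mole-fraction product g(X) = Π y_i^ν_i = 0.7695. Since Kp = g(X)·P^{-1}, P = (g/Kp)^(1/1) = (0.7695/0.124)^(1/1) = 6.21 bar.

P = 6.21 bar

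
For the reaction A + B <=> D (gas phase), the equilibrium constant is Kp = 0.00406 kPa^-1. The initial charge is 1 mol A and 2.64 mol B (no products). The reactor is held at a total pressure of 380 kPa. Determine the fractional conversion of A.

Basis: 1 mol A initially; let X = conversion of A. Extent ξ = X.
At extent ξ: n_A = 1 − X; n_B = 2.64 − X; n_D = X.
Summing: n_T = 3.64 − X.
Mole fractions y_i = n_i/n_T; Kp = p_D / (p_A p_B) with p_i = y_i·P.
Substituting and setting equal to 0.00406 kPa^-1 gives a polynomial in X; the root in (0,1) is X = 0.512.

X = 0.512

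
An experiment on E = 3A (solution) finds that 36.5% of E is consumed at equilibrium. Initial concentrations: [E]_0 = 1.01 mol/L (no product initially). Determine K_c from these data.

K_c = 2.11 (mol/L)^2

Let X = conversion of E.
Concentrations: [E] = 1.01 − 1.01X; [A] = 3.03X.
At X = 0.365: [E] = 0.641, [A] = 1.11.
K_c = [A]^3 / ([E]) = 2.11 (mol/L)^2.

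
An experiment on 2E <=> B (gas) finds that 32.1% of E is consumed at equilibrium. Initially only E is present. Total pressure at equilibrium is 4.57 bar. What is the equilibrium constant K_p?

K_p = 0.0639 bar^-1

Take 1 mol E as basis and let X be its fractional conversion, so ξ = 0.5X.
At extent ξ: n_E = 1 − X; n_B = 0.5X.
Summing: n_T = 1 − 0.5X.
At X = 0.321: n_E = 0.679, n_B = 0.161, n_T = 0.84.
p_i = (n_i/n_T)·P. K_p = p_B / (p_E^2) = 0.0639 bar^-1.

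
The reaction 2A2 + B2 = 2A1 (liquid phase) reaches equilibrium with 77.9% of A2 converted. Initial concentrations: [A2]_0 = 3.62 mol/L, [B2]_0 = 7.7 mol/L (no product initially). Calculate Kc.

Kc = 1.98 L/mol

Let X = conversion of A2.
Concentrations: [A2] = 3.62 − 3.62X; [B2] = 7.7 − 1.81X; [A1] = 3.62X.
At X = 0.779: [A2] = 0.8, [B2] = 6.29, [A1] = 2.82.
Kc = [A1]^2 / ([A2]^2 [B2]) = 1.98 L/mol.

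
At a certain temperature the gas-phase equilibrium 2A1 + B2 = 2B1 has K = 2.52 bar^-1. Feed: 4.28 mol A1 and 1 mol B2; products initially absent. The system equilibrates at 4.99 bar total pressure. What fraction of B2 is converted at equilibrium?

X = 0.848

Basis: 1 mol B2 initially; let X = conversion of B2. Extent ξ = X.
Species balance: n_A1 = 4.28 − 2X; n_B2 = 1 − X; n_B1 = 2X.
Total moles n_T = 5.28 − X.
Mole fractions y_i = n_i/n_T; K = p_B1^2 / (p_A1^2 p_B2) with p_i = y_i·P.
This yields a degree-3 equation in X; solving on (0,1), X = 0.848.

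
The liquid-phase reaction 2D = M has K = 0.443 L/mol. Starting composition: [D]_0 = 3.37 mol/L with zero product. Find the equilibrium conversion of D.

Let X = conversion of D; extent ξ = 3.37X/2 mol/L.
Concentrations: [D] = 3.37 − 3.37X; [M] = 1.69X.
K = [M] / ([D]^2).
Equating to 0.443 L/mol: the physical root is X = 0.565.

X = 0.565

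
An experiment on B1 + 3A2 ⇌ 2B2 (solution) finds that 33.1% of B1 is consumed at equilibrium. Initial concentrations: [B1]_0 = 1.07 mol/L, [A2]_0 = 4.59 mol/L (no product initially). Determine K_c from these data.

Let X = conversion of B1.
Concentrations: [B1] = 1.07 − 1.07X; [A2] = 4.59 − 3.21X; [B2] = 2.14X.
At X = 0.331: [B1] = 0.716, [A2] = 3.53, [B2] = 0.708.
K_c = [B2]^2 / ([B1] [A2]^3) = 0.016 (mol/L)^-2.

K_c = 0.016 (mol/L)^-2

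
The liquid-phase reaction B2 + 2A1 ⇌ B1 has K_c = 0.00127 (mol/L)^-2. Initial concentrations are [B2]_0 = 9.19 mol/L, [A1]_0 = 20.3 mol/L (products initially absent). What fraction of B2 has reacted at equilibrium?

Let X = conversion of B2; extent ξ = 9.19·X mol/L.
Concentrations: [B2] = 9.19 − 9.19X; [A1] = 20.3 − 18.4X; [B1] = 9.19X.
K_c = [B1] / ([B2] [A1]^2).
Setting equal to 0.00127 and solving for X on (0,1) gives X = 0.242.

X = 0.242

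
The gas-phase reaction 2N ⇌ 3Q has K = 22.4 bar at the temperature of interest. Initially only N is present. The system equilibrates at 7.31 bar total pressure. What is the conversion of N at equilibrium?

Let X = conversion of N (basis 1 mol N); extent of reaction ξ = 0.5X.
Mole table: n_N = 1 − X; n_Q = 1.5X.
Total moles n_T = 1 + 0.5X.
y_i = n_i/n_T, p_i = y_i·P. K = p_Q^3 / (p_N^2).
Substituting and setting equal to 22.4 bar gives a polynomial in X; the root in (0,1) is X = 0.586.

X = 0.586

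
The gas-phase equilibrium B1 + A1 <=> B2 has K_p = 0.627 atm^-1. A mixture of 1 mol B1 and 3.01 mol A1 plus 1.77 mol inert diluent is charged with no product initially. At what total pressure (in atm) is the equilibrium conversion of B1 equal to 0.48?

P = 3.08 atm

Let X = conversion of B1 (basis 1 mol B1); extent of reaction ξ = X.
Mole table: n_B1 = 1 − X; n_A1 = 3.01 − X; n_B2 = X; n_I = 1.77 (inert).
Total moles n_T = 5.78 − X.
K_p = p_B2 / (p_B1 p_A1) with p_i = (n_i/n_T)·P.
At X = 0.48: the mole-fraction product g(X) = Π y_i^ν_i = 1.934. Since K_p = g(X)·P^{-1}, P = (g/K_p)^(1/1) = (1.934/0.627)^(1/1) = 3.08 atm.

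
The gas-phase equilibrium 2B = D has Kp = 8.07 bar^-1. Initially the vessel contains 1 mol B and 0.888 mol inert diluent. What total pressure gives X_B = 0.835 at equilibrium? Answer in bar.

Take 1 mol B as basis and let X be its fractional conversion, so ξ = 0.5X.
Moles: n_B = 1 − X; n_D = 0.5X; n_I = 0.888 (inert).
Summing: n_T = 1.89 − 0.5X.
Kp = p_D / (p_B^2) with p_i = (n_i/n_T)·P.
At X = 0.835: the mole-fraction product g(X) = Π y_i^ν_i = 22.55. Since Kp = g(X)·P^{-1}, P = (g/Kp)^(1/1) = (22.55/8.07)^(1/1) = 2.79 bar.

P = 2.79 bar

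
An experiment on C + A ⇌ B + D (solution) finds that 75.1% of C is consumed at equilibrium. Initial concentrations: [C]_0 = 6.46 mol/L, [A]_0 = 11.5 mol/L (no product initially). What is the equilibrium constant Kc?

Let X = conversion of C.
Concentrations: [C] = 6.46 − 6.46X; [A] = 11.5 − 6.46X; [B] = 6.46X; [D] = 6.46X.
At X = 0.751: [C] = 1.61, [A] = 6.65, [B] = 4.85, [D] = 4.85.
Kc = [B] [D] / ([C] [A]) = 2.2.

Kc = 2.2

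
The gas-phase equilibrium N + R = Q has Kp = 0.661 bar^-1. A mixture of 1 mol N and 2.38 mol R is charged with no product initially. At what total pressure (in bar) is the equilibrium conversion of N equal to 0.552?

P = 2.88 bar

Take 1 mol N as basis and let X be its fractional conversion, so ξ = X.
Moles: n_N = 1 − X; n_R = 2.38 − X; n_Q = X.
Total moles n_T = 3.38 − X.
Kp = p_Q / (p_N p_R) with p_i = (n_i/n_T)·P.
At X = 0.552: the mole-fraction product g(X) = Π y_i^ν_i = 1.906. Since Kp = g(X)·P^{-1}, P = (g/Kp)^(1/1) = (1.906/0.661)^(1/1) = 2.88 bar.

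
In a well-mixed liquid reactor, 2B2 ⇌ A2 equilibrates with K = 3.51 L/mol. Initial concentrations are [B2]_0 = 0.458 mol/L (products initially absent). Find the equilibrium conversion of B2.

Let X = conversion of B2; extent ξ = 0.458X/2 mol/L.
Concentrations: [B2] = 0.458 − 0.458X; [A2] = 0.229X.
K = [A2] / ([B2]^2).
This equals 3.51 at X = 0.577 (the root in 0 < X < 1).

X = 0.577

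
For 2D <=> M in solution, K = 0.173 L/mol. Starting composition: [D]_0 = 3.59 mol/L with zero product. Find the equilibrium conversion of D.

Let X = conversion of D; extent ξ = 3.59X/2 mol/L.
Concentrations: [D] = 3.59 − 3.59X; [M] = 1.79X.
K = [M] / ([D]^2).
Solving K = 0.173 for X ∈ (0,1): X = 0.419.

X = 0.419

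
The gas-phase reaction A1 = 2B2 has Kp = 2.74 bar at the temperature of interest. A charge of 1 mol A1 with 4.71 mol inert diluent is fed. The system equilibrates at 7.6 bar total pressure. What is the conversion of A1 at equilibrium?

X = 0.519

Take 1 mol A1 as basis and let X be its fractional conversion, so ξ = X.
Moles: n_A1 = 1 − X; n_B2 = 2X; n_I = 4.71 (inert).
Total moles n_T = 5.71 + X.
With p_i = (n_i/n_T)P, Kp = p_B2^2 / (p_A1).
Equating to 2.74 bar and solving on 0 < X < 1: X = 0.519.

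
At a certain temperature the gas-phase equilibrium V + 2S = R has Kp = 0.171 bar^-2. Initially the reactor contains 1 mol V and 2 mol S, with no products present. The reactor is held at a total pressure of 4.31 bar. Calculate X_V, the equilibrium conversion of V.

X = 0.461

Let X = conversion of V (basis 1 mol V); extent of reaction ξ = X.
Moles: n_V = 1 − X; n_S = 2 − 2X; n_R = X.
Summing: n_T = 3 − 2X.
y_i = n_i/n_T, p_i = y_i·P. Kp = p_R / (p_V p_S^2).
Setting this equal to 0.171 bar^-2 and taking the physical root (0 < X < 1) gives X = 0.461.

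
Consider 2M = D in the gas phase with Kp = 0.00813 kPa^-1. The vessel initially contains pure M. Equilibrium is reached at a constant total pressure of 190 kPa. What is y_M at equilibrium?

y_M = 0.544

Basis: 1 mol M initially; let X = conversion of M. Extent ξ = 0.5X.
At extent ξ: n_M = 1 − X; n_D = 0.5X.
Total moles n_T = 1 − 0.5X.
y_i = n_i/n_T, p_i = y_i·P. Kp = p_D / (p_M^2).
Substituting and setting equal to 0.00813 kPa^-1 gives a polynomial in X; the root in (0,1) is X = 0.627.
Then n_M = 0.373, n_T = 0.687, so y_M = 0.544.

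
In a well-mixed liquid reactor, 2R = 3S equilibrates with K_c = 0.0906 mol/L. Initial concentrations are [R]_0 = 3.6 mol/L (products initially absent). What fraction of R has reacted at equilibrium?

X = 0.172

Let X = conversion of R; extent ξ = 3.6X/2 mol/L.
Concentrations: [R] = 3.6 − 3.6X; [S] = 5.4X.
K_c = [S]^3 / ([R]^2).
This equals 0.0906 at X = 0.172 (the root in 0 < X < 1).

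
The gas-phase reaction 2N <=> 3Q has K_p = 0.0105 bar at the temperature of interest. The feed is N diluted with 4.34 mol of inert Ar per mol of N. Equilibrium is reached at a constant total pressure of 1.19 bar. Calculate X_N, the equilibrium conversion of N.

Let X = conversion of N (basis 1 mol N); extent of reaction ξ = 0.5X.
Moles: n_N = 1 − X; n_Q = 1.5X; n_I = 4.34 (inert).
n_T = Σnᵢ = 5.34 + 0.5X.
With p_i = (n_i/n_T)P, K_p = p_Q^3 / (p_N^2).
Substituting and setting equal to 0.0105 bar gives a polynomial in X; the root in (0,1) is X = 0.208.

X = 0.208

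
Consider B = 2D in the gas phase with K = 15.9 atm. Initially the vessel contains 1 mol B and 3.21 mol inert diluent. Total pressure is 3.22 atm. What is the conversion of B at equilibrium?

X = 0.877

Take 1 mol B as basis and let X be its fractional conversion, so ξ = X.
Mole table: n_B = 1 − X; n_D = 2X; n_I = 3.21 (inert).
Total moles n_T = 4.21 + X.
y_i = n_i/n_T, p_i = y_i·P. K = p_D^2 / (p_B).
Equating to 15.9 atm and solving on 0 < X < 1: X = 0.877.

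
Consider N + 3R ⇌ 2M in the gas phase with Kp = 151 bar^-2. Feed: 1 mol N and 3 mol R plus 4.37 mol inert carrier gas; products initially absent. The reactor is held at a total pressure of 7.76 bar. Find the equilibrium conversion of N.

Take 1 mol N as basis and let X be its fractional conversion, so ξ = X.
Species balance: n_N = 1 − X; n_R = 3 − 3X; n_M = 2X; n_I = 4.37 (inert).
Summing: n_T = 8.37 − 2X.
y_i = n_i/n_T, p_i = y_i·P. Kp = p_M^2 / (p_N p_R^3).
Substituting and setting equal to 151 bar^-2 gives a polynomial in X; the root in (0,1) is X = 0.849.

X = 0.849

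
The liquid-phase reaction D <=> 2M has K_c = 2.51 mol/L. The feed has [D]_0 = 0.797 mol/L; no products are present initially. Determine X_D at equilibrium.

X = 0.577

Let X = conversion of D; extent ξ = 0.797·X mol/L.
Concentrations: [D] = 0.797 − 0.797X; [M] = 1.59X.
K_c = [M]^2 / ([D]).
This equals 2.51 at X = 0.577 (the root in 0 < X < 1).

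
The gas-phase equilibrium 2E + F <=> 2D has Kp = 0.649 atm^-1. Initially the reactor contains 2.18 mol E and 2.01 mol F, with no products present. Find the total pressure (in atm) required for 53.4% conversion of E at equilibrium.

P = 5.11 atm

Take 2.18 mol E as basis and let X be its fractional conversion, so ξ = 1.09X.
Species balance: n_E = 2.18 − 2.18X; n_F = 2.01 − 1.09X; n_D = 2.18X.
n_T = Σnᵢ = 4.19 − 1.09X.
Kp = p_D^2 / (p_E^2 p_F) with p_i = (n_i/n_T)·P.
At X = 0.534: the mole-fraction product g(X) = Π y_i^ν_i = 3.318. Since Kp = g(X)·P^{-1}, P = (g/Kp)^(1/1) = (3.318/0.649)^(1/1) = 5.11 atm.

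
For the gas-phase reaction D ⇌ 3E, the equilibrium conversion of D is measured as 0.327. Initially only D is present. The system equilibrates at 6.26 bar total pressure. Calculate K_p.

Let X = conversion of D (basis 1 mol D); extent of reaction ξ = X.
Mole table: n_D = 1 − X; n_E = 3X.
Total moles n_T = 1 + 2X.
At X = 0.327: n_D = 0.673, n_E = 0.981, n_T = 1.65.
p_i = (n_i/n_T)·P. K_p = p_E^3 / (p_D) = 20.1 bar^2.

K_p = 20.1 bar^2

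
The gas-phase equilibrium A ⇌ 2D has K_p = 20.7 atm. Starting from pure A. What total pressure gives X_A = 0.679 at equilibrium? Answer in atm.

P = 6.05 atm

Basis: 1 mol A initially; let X = conversion of A. Extent ξ = X.
Mole table: n_A = 1 − X; n_D = 2X.
Summing: n_T = 1 + X.
K_p = p_D^2 / (p_A) with p_i = (n_i/n_T)·P.
At X = 0.679: the mole-fraction product g(X) = Π y_i^ν_i = 3.422. Since K_p = g(X)·P^{1}, P = (K_p/g)^(1/1) = (20.7/3.422)^(1/1) = 6.05 atm.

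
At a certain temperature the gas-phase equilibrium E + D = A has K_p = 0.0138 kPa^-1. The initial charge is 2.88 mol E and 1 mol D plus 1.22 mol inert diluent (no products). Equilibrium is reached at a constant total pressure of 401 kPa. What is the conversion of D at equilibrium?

Basis: 1 mol D initially; let X = conversion of D. Extent ξ = X.
Mole table: n_E = 2.88 − X; n_D = 1 − X; n_A = X; n_I = 1.22 (inert).
Summing: n_T = 5.1 − X.
With p_i = (n_i/n_T)P, K_p = p_A / (p_E p_D).
Setting this equal to 0.0138 kPa^-1 and taking the physical root (0 < X < 1) gives X = 0.731.

X = 0.731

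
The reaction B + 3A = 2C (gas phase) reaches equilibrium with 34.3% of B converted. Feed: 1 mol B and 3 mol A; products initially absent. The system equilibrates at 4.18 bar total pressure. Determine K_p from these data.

K_p = 0.0588 bar^-2

Take 1 mol B as basis and let X be its fractional conversion, so ξ = X.
Species balance: n_B = 1 − X; n_A = 3 − 3X; n_C = 2X.
n_T = Σnᵢ = 4 − 2X.
At X = 0.343: n_B = 0.657, n_A = 1.97, n_C = 0.686, n_T = 3.31.
p_i = (n_i/n_T)·P. K_p = p_C^2 / (p_B p_A^3) = 0.0588 bar^-2.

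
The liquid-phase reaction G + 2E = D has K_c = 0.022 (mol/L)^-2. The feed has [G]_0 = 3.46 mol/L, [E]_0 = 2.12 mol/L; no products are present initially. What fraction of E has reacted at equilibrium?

Let X = conversion of E; extent ξ = 2.12X/2 mol/L.
Concentrations: [G] = 3.46 − 1.06X; [E] = 2.12 − 2.12X; [D] = 1.06X.
K_c = [D] / ([G] [E]^2).
Setting equal to 0.022 and solving for X on (0,1) gives X = 0.196.

X = 0.196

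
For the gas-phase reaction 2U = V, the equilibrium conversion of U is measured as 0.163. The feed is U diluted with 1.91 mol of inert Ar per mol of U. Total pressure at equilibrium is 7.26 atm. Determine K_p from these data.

Let X = conversion of U (basis 1 mol U); extent of reaction ξ = 0.5X.
Mole table: n_U = 1 − X; n_V = 0.5X; n_I = 1.91 (inert).
Summing: n_T = 2.91 − 0.5X.
At X = 0.163: n_U = 0.837, n_V = 0.0815, n_T = 2.83.
p_i = (n_i/n_T)·P. K_p = p_V / (p_U^2) = 0.0453 atm^-1.

K_p = 0.0453 atm^-1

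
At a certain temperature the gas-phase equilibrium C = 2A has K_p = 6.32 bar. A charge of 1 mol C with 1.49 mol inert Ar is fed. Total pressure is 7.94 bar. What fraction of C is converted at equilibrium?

Take 1 mol C as basis and let X be its fractional conversion, so ξ = X.
Species balance: n_C = 1 − X; n_A = 2X; n_I = 1.49 (inert).
Summing: n_T = 2.49 + X.
Mole fractions y_i = n_i/n_T; K_p = p_A^2 / (p_C) with p_i = y_i·P.
Equating to 6.32 bar and solving on 0 < X < 1: X = 0.531.

X = 0.531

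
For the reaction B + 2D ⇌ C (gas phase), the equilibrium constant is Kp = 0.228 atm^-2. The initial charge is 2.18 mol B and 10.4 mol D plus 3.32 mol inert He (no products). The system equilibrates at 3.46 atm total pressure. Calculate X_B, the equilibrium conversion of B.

X = 0.495

Let X = conversion of B (basis 2.18 mol B); extent of reaction ξ = 2.18X.
Species balance: n_B = 2.18 − 2.18X; n_D = 10.4 − 4.36X; n_C = 2.18X; n_I = 3.32 (inert).
Summing: n_T = 15.9 − 4.36X.
Mole fractions y_i = n_i/n_T; Kp = p_C / (p_B p_D^2) with p_i = y_i·P.
Equating to 0.228 atm^-2 and solving on 0 < X < 1: X = 0.495.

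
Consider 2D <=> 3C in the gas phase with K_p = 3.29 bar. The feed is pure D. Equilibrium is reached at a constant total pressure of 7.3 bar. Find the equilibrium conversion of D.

X = 0.390

Let X = conversion of D (basis 1 mol D); extent of reaction ξ = 0.5X.
At extent ξ: n_D = 1 − X; n_C = 1.5X.
Total moles n_T = 1 + 0.5X.
With p_i = (n_i/n_T)P, K_p = p_C^3 / (p_D^2).
Substituting and setting equal to 3.29 bar gives a polynomial in X; the root in (0,1) is X = 0.390.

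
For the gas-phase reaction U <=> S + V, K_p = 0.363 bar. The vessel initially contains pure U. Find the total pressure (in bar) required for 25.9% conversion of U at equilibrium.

Let X = conversion of U (basis 1 mol U); extent of reaction ξ = X.
At extent ξ: n_U = 1 − X; n_S = X; n_V = X.
n_T = Σnᵢ = 1 + X.
K_p = p_S p_V / (p_U) with p_i = (n_i/n_T)·P.
At X = 0.259: the mole-fraction product g(X) = Π y_i^ν_i = 0.0719. Since K_p = g(X)·P^{1}, P = (K_p/g)^(1/1) = (0.363/0.0719)^(1/1) = 5.05 bar.

P = 5.05 bar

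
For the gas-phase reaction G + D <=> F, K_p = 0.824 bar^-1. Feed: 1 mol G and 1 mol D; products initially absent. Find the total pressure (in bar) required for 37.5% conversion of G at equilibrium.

P = 1.89 bar

Take 1 mol G as basis and let X be its fractional conversion, so ξ = X.
Mole table: n_G = 1 − X; n_D = 1 − X; n_F = X.
Summing: n_T = 2 − X.
K_p = p_F / (p_G p_D) with p_i = (n_i/n_T)·P.
At X = 0.375: the mole-fraction product g(X) = Π y_i^ν_i = 1.56. Since K_p = g(X)·P^{-1}, P = (g/K_p)^(1/1) = (1.56/0.824)^(1/1) = 1.89 bar.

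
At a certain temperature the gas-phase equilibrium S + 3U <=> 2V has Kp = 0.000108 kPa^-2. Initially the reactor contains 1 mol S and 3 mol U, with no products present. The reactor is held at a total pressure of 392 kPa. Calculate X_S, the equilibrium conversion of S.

X = 0.601

Basis: 1 mol S initially; let X = conversion of S. Extent ξ = X.
At extent ξ: n_S = 1 − X; n_U = 3 − 3X; n_V = 2X.
Total moles n_T = 4 − 2X.
y_i = n_i/n_T, p_i = y_i·P. Kp = p_V^2 / (p_S p_U^3).
Equating to 0.000108 kPa^-2 and solving on 0 < X < 1: X = 0.601.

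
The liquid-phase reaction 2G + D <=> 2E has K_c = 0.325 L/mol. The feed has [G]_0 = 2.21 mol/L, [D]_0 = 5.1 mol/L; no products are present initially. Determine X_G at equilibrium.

X = 0.547

Let X = conversion of G; extent ξ = 2.21X/2 mol/L.
Concentrations: [G] = 2.21 − 2.21X; [D] = 5.1 − 1.1X; [E] = 2.21X.
K_c = [E]^2 / ([G]^2 [D]).
Equating to 0.325 L/mol: the physical root is X = 0.547.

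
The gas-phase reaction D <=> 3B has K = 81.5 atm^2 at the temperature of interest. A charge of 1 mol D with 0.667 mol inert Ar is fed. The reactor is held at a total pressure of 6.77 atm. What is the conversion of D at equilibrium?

X = 0.600

Let X = conversion of D (basis 1 mol D); extent of reaction ξ = X.
At extent ξ: n_D = 1 − X; n_B = 3X; n_I = 0.667 (inert).
Total moles n_T = 1.67 + 2X.
With p_i = (n_i/n_T)P, K = p_B^3 / (p_D).
This yields a degree-3 equation in X; solving on (0,1), X = 0.600.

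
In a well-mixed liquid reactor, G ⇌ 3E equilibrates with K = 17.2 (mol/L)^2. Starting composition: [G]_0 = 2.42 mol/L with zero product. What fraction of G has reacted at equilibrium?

Let X = conversion of G; extent ξ = 2.42·X mol/L.
Concentrations: [G] = 2.42 − 2.42X; [E] = 7.26X.
K = [E]^3 / ([G]).
This equals 17.2 at X = 0.402 (the root in 0 < X < 1).

X = 0.402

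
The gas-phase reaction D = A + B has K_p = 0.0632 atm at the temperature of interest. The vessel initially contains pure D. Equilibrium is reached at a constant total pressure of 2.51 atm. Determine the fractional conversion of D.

X = 0.157

Basis: 1 mol D initially; let X = conversion of D. Extent ξ = X.
At extent ξ: n_D = 1 − X; n_A = X; n_B = X.
Summing: n_T = 1 + X.
y_i = n_i/n_T, p_i = y_i·P. K_p = p_A p_B / (p_D).
Substituting and setting equal to 0.0632 atm gives a polynomial in X; the root in (0,1) is X = 0.157.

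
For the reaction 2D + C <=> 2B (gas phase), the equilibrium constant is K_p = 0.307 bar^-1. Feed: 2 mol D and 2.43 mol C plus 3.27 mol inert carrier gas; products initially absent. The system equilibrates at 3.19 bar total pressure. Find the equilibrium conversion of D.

X = 0.345

Basis: 2 mol D initially; let X = conversion of D. Extent ξ = X.
At extent ξ: n_D = 2 − 2X; n_C = 2.43 − X; n_B = 2X; n_I = 3.27 (inert).
n_T = Σnᵢ = 7.7 − X.
Mole fractions y_i = n_i/n_T; K_p = p_B^2 / (p_D^2 p_C) with p_i = y_i·P.
Setting this equal to 0.307 bar^-1 and taking the physical root (0 < X < 1) gives X = 0.345.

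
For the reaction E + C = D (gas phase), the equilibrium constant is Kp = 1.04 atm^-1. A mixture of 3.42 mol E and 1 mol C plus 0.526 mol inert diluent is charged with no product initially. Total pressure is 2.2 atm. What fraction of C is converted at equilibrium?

Basis: 1 mol C initially; let X = conversion of C. Extent ξ = X.
Species balance: n_E = 3.42 − X; n_C = 1 − X; n_D = X; n_I = 0.526 (inert).
n_T = Σnᵢ = 4.95 − X.
y_i = n_i/n_T, p_i = y_i·P. Kp = p_D / (p_E p_C).
Setting this equal to 1.04 atm^-1 and taking the physical root (0 < X < 1) gives X = 0.598.

X = 0.598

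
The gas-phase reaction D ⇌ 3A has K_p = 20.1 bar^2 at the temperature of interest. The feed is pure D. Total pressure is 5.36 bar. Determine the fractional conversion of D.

X = 0.367

Take 1 mol D as basis and let X be its fractional conversion, so ξ = X.
Species balance: n_D = 1 − X; n_A = 3X.
Total moles n_T = 1 + 2X.
y_i = n_i/n_T, p_i = y_i·P. K_p = p_A^3 / (p_D).
Equating to 20.1 bar^2 and solving on 0 < X < 1: X = 0.367.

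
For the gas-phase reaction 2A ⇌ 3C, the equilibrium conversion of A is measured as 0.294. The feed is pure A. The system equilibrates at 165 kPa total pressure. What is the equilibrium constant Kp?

Let X = conversion of A (basis 1 mol A); extent of reaction ξ = 0.5X.
At extent ξ: n_A = 1 − X; n_C = 1.5X.
n_T = Σnᵢ = 1 + 0.5X.
At X = 0.294: n_A = 0.706, n_C = 0.441, n_T = 1.15.
p_i = (n_i/n_T)·P. Kp = p_C^3 / (p_A^2) = 24.8 kPa.

Kp = 24.8 kPa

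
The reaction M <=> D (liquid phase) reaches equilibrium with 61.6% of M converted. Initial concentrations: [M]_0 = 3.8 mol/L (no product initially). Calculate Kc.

Kc = 1.6

Let X = conversion of M.
Concentrations: [M] = 3.8 − 3.8X; [D] = 3.8X.
At X = 0.616: [M] = 1.46, [D] = 2.34.
Kc = [D] / ([M]) = 1.6.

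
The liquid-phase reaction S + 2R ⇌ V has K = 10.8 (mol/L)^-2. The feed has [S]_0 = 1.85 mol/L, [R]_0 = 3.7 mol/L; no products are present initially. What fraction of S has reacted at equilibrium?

X = 0.823

Let X = conversion of S; extent ξ = 1.85·X mol/L.
Concentrations: [S] = 1.85 − 1.85X; [R] = 3.7 − 3.7X; [V] = 1.85X.
K = [V] / ([S] [R]^2).
This equals 10.8 at X = 0.823 (the root in 0 < X < 1).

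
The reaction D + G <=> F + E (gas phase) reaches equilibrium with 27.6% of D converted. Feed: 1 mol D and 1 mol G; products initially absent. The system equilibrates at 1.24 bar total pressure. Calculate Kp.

Take 1 mol D as basis and let X be its fractional conversion, so ξ = X.
Species balance: n_D = 1 − X; n_G = 1 − X; n_F = X; n_E = X.
n_T stays at 2 (no change in mole number).
At X = 0.276: n_D = 0.724, n_G = 0.724, n_F = 0.276, n_E = 0.276, n_T = 2.
p_i = (n_i/n_T)·P. Kp = p_F p_E / (p_D p_G) = 0.145.

Kp = 0.145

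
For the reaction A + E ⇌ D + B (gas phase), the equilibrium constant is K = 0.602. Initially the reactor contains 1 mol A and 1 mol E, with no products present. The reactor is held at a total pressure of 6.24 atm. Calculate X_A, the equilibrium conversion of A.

Take 1 mol A as basis and let X be its fractional conversion, so ξ = X.
Moles: n_A = 1 − X; n_E = 1 − X; n_D = X; n_B = X.
Total moles n_T = 2 (Δν = 0, constant).
With p_i = (n_i/n_T)P, K = p_D p_B / (p_A p_E).
Setting this equal to 0.602 and taking the physical root (0 < X < 1) gives X = 0.437.

X = 0.437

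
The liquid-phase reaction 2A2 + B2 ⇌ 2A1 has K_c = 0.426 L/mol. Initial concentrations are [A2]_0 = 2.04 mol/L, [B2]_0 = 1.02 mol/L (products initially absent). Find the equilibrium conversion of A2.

Let X = conversion of A2; extent ξ = 2.04X/2 mol/L.
Concentrations: [A2] = 2.04 − 2.04X; [B2] = 1.02 − 1.02X; [A1] = 2.04X.
K_c = [A1]^2 / ([A2]^2 [B2]).
Equating to 0.426 L/mol: the physical root is X = 0.347.

X = 0.347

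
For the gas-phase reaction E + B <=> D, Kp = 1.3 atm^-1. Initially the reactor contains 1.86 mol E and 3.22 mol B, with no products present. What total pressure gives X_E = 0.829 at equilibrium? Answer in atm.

Let X = conversion of E (basis 1.86 mol E); extent of reaction ξ = 1.86X.
At extent ξ: n_E = 1.86 − 1.86X; n_B = 3.22 − 1.86X; n_D = 1.86X.
Total moles n_T = 5.08 − 1.86X.
Kp = p_D / (p_E p_B) with p_i = (n_i/n_T)·P.
At X = 0.829: the mole-fraction product g(X) = Π y_i^ν_i = 10.22. Since Kp = g(X)·P^{-1}, P = (g/Kp)^(1/1) = (10.22/1.3)^(1/1) = 7.86 atm.

P = 7.86 atm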